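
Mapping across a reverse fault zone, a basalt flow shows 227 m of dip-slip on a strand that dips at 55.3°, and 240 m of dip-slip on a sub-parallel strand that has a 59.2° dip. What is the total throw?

393 m

throw_A = 227 × sin(55.3°) = 186.6 m
throw_B = 240 × sin(59.2°) = 206.2 m
total = 186.6 + 206.2 = 393 m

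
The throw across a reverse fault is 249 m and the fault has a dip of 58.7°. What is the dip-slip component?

291 m

dip-slip = throw / sin(dip) = 249 / sin(58.7°) = 291 m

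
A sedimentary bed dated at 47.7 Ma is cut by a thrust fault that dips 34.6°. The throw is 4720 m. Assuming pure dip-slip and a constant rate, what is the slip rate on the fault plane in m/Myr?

dip-slip = throw / sin(dip) = 4720 m / sin(34.6°) = 8312 m
rate = 8312 m / 47.7 Ma = 0.000174 m/yr = 174 m/Myr

174 m/Myr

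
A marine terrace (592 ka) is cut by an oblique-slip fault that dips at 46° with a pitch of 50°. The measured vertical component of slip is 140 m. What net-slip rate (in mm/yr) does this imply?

0.429 mm/yr

dip-slip = throw / sin(dip) = 140 / sin(46°) = 194.6 m
net slip = dip-slip / sin(rake) = 194.6 / sin(50°) = 254.1 m
rate = 254.1 m / 592 ka = 0.000429 m/yr = 0.429 mm/yr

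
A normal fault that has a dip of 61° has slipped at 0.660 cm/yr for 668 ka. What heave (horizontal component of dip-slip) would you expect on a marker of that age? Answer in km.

dip-slip = rate × time = 0.660 cm/yr × 668 ka = 4409 m
heave = dip-slip × cos(dip) = 4409 × cos(61°) = 2140 m = 2.14 km

2.14 km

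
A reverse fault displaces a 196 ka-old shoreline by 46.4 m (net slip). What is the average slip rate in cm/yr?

0.0237 cm/yr

rate = 46.4 m / 196 ka = 0.000237 m/yr = 0.0237 cm/yr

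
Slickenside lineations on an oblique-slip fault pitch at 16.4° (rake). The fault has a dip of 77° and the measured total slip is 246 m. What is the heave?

dip-slip = net slip × sin(rake) = 246 m × sin(16.4°) = 69.46 m
heave = dip-slip × cos(dip) = 69.46 × cos(77°) = 15.6 m

15.6 m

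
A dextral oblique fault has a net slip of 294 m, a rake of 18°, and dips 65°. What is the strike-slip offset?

280 m

strike-slip = net slip × cos(rake) = 294 m × cos(18°) = 280 m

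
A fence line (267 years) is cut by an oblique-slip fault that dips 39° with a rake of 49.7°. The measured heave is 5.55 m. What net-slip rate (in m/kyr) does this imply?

dip-slip = heave / cos(dip) = 5.55 / cos(39°) = 7.142 m
net slip = dip-slip / sin(rake) = 7.142 / sin(49.7°) = 9.364 m
rate = 9.364 m / 267 years = 0.0351 m/yr = 35.1 m/kyr

35.1 m/kyr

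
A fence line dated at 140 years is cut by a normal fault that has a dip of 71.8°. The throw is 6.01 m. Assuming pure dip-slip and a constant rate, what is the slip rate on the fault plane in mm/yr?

dip-slip = throw / sin(dip) = 6.01 m / sin(71.8°) = 6.327 m
rate = 6.327 m / 140 years = 0.0452 m/yr = 45.2 mm/yr

45.2 mm/yr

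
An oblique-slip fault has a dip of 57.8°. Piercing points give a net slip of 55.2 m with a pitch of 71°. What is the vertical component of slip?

dip-slip = net slip × sin(rake) = 55.2 m × sin(71°) = 52.19 m
throw = dip-slip × sin(dip) = 52.19 × sin(57.8°) = 44.2 m

44.2 m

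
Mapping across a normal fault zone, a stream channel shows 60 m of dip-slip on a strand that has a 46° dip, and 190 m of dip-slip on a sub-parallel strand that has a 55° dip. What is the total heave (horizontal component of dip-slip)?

151 m

heave_A = 60 × cos(46°) = 41.68 m
heave_B = 190 × cos(55°) = 109 m
total = 41.68 + 109 = 151 m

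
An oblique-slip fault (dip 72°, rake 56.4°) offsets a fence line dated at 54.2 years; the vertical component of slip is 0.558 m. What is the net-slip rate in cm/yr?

dip-slip = throw / sin(dip) = 0.558 / sin(72°) = 0.5867 m
net slip = dip-slip / sin(rake) = 0.5867 / sin(56.4°) = 0.7044 m
rate = 0.7044 m / 54.2 years = 0.0130 m/yr = 1.30 cm/yr

1.30 cm/yr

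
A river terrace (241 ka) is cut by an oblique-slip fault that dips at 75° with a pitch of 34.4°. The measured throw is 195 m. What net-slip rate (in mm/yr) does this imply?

dip-slip = throw / sin(dip) = 195 / sin(75°) = 201.9 m
net slip = dip-slip / sin(rake) = 201.9 / sin(34.4°) = 357.3 m
rate = 357.3 m / 241 ka = 0.00148 m/yr = 1.48 mm/yr

1.48 mm/yr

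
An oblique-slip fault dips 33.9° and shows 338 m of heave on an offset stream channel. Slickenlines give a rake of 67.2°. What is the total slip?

dip-slip = heave / cos(dip) = 338 / cos(33.9°) = 407.2 m
net slip = dip-slip / sin(rake) = 407.2 / sin(67.2°) = 442 m

442 m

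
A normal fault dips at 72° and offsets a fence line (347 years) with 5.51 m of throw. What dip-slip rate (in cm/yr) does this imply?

1.67 cm/yr

dip-slip = throw / sin(dip) = 5.51 m / sin(72°) = 5.794 m
rate = 5.794 m / 347 years = 0.0167 m/yr = 1.67 cm/yr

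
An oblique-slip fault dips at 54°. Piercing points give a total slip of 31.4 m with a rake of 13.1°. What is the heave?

4.18 m

dip-slip = net slip × sin(rake) = 31.4 m × sin(13.1°) = 7.117 m
heave = dip-slip × cos(dip) = 7.117 × cos(54°) = 4.18 m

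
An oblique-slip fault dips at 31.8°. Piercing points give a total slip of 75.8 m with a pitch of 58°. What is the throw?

33.9 m

dip-slip = net slip × sin(rake) = 75.8 m × sin(58°) = 64.28 m
throw = dip-slip × sin(dip) = 64.28 × sin(31.8°) = 33.9 m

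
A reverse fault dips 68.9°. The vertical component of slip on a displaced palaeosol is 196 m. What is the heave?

heave = throw / tan(dip) = 196 / tan(68.9°) = 75.6 m

75.6 m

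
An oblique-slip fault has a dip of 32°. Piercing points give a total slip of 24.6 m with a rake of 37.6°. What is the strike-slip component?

strike-slip = net slip × cos(rake) = 24.6 m × cos(37.6°) = 19.5 m

19.5 m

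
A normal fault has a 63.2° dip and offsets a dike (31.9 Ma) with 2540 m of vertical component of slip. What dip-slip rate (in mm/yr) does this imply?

0.0892 mm/yr

dip-slip = throw / sin(dip) = 2540 m / sin(63.2°) = 2846 m
rate = 2846 m / 31.9 Ma = 0.0000892 m/yr = 0.0892 mm/yr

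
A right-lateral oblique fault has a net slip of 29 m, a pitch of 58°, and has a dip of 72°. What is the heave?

dip-slip = net slip × sin(rake) = 29 m × sin(58°) = 24.59 m
heave = dip-slip × cos(dip) = 24.59 × cos(72°) = 7.60 m

7.60 m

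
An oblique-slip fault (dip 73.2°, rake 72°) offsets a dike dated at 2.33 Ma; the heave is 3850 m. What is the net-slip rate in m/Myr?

6010 m/Myr

dip-slip = heave / cos(dip) = 3850 / cos(73.2°) = 13320 m
net slip = dip-slip / sin(rake) = 13320 / sin(72°) = 14010 m
rate = 14010 m / 2.33 Ma = 0.00601 m/yr = 6010 m/Myr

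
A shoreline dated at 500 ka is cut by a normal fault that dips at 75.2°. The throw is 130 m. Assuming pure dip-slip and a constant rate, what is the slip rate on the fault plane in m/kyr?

dip-slip = throw / sin(dip) = 130 m / sin(75.2°) = 134.5 m
rate = 134.5 m / 500 ka = 0.000269 m/yr = 0.269 m/kyr

0.269 m/kyr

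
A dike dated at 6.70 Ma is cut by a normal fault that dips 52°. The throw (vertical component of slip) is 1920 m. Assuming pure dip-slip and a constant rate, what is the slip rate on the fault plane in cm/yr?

0.0364 cm/yr

dip-slip = throw / sin(dip) = 1920 m / sin(52°) = 2437 m
rate = 2437 m / 6.70 Ma = 0.000364 m/yr = 0.0364 cm/yr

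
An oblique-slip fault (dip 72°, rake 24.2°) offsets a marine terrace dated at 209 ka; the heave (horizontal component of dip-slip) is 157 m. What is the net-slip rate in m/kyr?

5.93 m/kyr

dip-slip = heave / cos(dip) = 157 / cos(72°) = 508.1 m
net slip = dip-slip / sin(rake) = 508.1 / sin(24.2°) = 1239 m
rate = 1239 m / 209 ka = 0.00593 m/yr = 5.93 m/kyr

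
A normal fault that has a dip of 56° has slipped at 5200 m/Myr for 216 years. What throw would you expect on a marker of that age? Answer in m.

0.931 m

dip-slip = rate × time = 5200 m/Myr × 216 years = 1.123 m
throw = dip-slip × sin(dip) = 1.123 × sin(56°) = 0.931 m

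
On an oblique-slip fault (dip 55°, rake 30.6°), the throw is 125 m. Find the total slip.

300 m

dip-slip = throw / sin(dip) = 125 / sin(55°) = 152.6 m
net slip = dip-slip / sin(rake) = 152.6 / sin(30.6°) = 300 m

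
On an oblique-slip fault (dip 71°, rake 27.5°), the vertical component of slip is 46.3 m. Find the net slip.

dip-slip = throw / sin(dip) = 46.3 / sin(71°) = 48.97 m
net slip = dip-slip / sin(rake) = 48.97 / sin(27.5°) = 106 m

106 m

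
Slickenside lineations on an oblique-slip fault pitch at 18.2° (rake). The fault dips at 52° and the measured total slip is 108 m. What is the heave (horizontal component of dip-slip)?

20.8 m

dip-slip = net slip × sin(rake) = 108 m × sin(18.2°) = 33.73 m
heave = dip-slip × cos(dip) = 33.73 × cos(52°) = 20.8 m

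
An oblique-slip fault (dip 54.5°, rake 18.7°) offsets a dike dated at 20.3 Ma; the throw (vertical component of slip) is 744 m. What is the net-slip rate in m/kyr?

0.140 m/kyr

dip-slip = throw / sin(dip) = 744 / sin(54.5°) = 913.9 m
net slip = dip-slip / sin(rake) = 913.9 / sin(18.7°) = 2850 m
rate = 2850 m / 20.3 Ma = 0.000140 m/yr = 0.140 m/kyr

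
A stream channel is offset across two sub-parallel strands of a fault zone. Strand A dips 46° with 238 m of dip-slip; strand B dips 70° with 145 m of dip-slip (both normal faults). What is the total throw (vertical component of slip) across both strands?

throw_A = 238 × sin(46°) = 171.2 m
throw_B = 145 × sin(70°) = 136.3 m
total = 171.2 + 136.3 = 307 m

307 m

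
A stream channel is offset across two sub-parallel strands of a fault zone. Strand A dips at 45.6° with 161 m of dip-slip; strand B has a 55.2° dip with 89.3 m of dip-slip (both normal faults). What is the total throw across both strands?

throw_A = 161 × sin(45.6°) = 115 m
throw_B = 89.3 × sin(55.2°) = 73.33 m
total = 115 + 73.33 = 188 m

188 m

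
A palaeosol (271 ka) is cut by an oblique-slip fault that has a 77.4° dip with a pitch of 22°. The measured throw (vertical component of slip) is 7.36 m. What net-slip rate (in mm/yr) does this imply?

0.0743 mm/yr

dip-slip = throw / sin(dip) = 7.36 / sin(77.4°) = 7.542 m
net slip = dip-slip / sin(rake) = 7.542 / sin(22°) = 20.13 m
rate = 20.13 m / 271 ka = 0.0000743 m/yr = 0.0743 mm/yr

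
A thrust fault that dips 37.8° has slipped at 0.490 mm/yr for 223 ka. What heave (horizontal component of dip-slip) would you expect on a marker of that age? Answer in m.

86.3 m

dip-slip = rate × time = 0.490 mm/yr × 223 ka = 109.3 m
heave = dip-slip × cos(dip) = 109.3 × cos(37.8°) = 86.3 m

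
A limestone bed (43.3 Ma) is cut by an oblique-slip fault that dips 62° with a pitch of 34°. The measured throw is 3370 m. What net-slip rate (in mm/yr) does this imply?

0.158 mm/yr

dip-slip = throw / sin(dip) = 3370 / sin(62°) = 3817 m
net slip = dip-slip / sin(rake) = 3817 / sin(34°) = 6825 m
rate = 6825 m / 43.3 Ma = 0.000158 m/yr = 0.158 mm/yr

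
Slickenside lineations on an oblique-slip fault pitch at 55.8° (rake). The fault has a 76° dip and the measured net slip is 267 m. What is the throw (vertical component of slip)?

214 m

dip-slip = net slip × sin(rake) = 267 m × sin(55.8°) = 220.8 m
throw = dip-slip × sin(dip) = 220.8 × sin(76°) = 214 m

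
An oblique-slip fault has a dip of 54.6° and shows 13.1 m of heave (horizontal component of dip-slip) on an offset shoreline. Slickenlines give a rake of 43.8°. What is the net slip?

dip-slip = heave / cos(dip) = 13.1 / cos(54.6°) = 22.61 m
net slip = dip-slip / sin(rake) = 22.61 / sin(43.8°) = 32.7 m

32.7 m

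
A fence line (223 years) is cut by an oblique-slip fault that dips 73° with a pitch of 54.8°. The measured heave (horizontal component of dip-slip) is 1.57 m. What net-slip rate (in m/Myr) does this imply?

29500 m/Myr

dip-slip = heave / cos(dip) = 1.57 / cos(73°) = 5.370 m
net slip = dip-slip / sin(rake) = 5.370 / sin(54.8°) = 6.572 m
rate = 6.572 m / 223 years = 0.0295 m/yr = 29500 m/Myr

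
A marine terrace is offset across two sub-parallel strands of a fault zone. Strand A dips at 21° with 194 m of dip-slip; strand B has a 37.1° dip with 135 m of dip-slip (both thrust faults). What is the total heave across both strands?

heave_A = 194 × cos(21°) = 181.1 m
heave_B = 135 × cos(37.1°) = 107.7 m
total = 181.1 + 107.7 = 289 m

289 m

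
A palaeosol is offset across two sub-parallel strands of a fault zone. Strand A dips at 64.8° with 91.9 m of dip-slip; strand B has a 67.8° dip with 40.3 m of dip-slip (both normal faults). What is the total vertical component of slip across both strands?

throw_A = 91.9 × sin(64.8°) = 83.15 m
throw_B = 40.3 × sin(67.8°) = 37.31 m
total = 83.15 + 37.31 = 120 m

120 m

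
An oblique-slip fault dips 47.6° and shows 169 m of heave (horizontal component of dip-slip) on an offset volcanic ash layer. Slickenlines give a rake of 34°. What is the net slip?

448 m

dip-slip = heave / cos(dip) = 169 / cos(47.6°) = 250.6 m
net slip = dip-slip / sin(rake) = 250.6 / sin(34°) = 448 m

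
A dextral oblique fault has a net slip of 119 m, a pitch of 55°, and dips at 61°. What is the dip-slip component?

dip-slip = net slip × sin(rake) = 119 m × sin(55°) = 97.5 m

97.5 m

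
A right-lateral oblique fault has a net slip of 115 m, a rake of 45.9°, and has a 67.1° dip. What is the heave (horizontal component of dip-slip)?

dip-slip = net slip × sin(rake) = 115 m × sin(45.9°) = 82.58 m
heave = dip-slip × cos(dip) = 82.58 × cos(67.1°) = 32.1 m

32.1 m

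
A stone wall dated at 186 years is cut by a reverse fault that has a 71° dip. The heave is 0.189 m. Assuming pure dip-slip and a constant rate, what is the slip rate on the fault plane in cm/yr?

dip-slip = heave / cos(dip) = 0.189 m / cos(71°) = 0.5805 m
rate = 0.5805 m / 186 years = 0.00312 m/yr = 0.312 cm/yr

0.312 cm/yr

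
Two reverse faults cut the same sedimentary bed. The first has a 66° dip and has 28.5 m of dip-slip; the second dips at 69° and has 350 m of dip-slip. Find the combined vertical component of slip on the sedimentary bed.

353 m

throw_A = 28.5 × sin(66°) = 26.04 m
throw_B = 350 × sin(69°) = 326.8 m
total = 26.04 + 326.8 = 353 m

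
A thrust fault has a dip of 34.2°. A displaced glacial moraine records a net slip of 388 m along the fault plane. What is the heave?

321 m

heave = dip-slip × cos(dip) = 388 m × cos(34.2°) = 321 m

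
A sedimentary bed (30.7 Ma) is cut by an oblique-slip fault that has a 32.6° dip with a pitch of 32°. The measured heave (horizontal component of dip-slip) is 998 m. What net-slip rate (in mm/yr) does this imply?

0.0728 mm/yr

dip-slip = heave / cos(dip) = 998 / cos(32.6°) = 1185 m
net slip = dip-slip / sin(rake) = 1185 / sin(32°) = 2236 m
rate = 2236 m / 30.7 Ma = 0.0000728 m/yr = 0.0728 mm/yr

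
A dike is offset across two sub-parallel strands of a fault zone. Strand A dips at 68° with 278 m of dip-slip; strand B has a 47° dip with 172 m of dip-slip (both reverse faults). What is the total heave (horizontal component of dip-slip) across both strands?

221 m

heave_A = 278 × cos(68°) = 104.1 m
heave_B = 172 × cos(47°) = 117.3 m
total = 104.1 + 117.3 = 221 m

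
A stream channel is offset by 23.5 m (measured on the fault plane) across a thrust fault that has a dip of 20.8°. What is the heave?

22 m

heave = dip-slip × cos(dip) = 23.5 m × cos(20.8°) = 22 m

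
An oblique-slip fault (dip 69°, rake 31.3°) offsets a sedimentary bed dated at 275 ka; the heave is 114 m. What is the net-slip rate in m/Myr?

dip-slip = heave / cos(dip) = 114 / cos(69°) = 318.1 m
net slip = dip-slip / sin(rake) = 318.1 / sin(31.3°) = 612.3 m
rate = 612.3 m / 275 ka = 0.00223 m/yr = 2230 m/Myr

2230 m/Myr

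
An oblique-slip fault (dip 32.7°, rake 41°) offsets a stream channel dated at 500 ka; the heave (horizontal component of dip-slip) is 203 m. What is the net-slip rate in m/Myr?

dip-slip = heave / cos(dip) = 203 / cos(32.7°) = 241.2 m
net slip = dip-slip / sin(rake) = 241.2 / sin(41°) = 367.7 m
rate = 367.7 m / 500 ka = 0.000735 m/yr = 735 m/Myr

735 m/Myr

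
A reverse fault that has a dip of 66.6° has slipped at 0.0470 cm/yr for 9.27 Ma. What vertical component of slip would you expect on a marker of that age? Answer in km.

4 km

dip-slip = rate × time = 0.0470 cm/yr × 9.27 Ma = 4357 m
throw = dip-slip × sin(dip) = 4357 × sin(66.6°) = 4000 m = 4 km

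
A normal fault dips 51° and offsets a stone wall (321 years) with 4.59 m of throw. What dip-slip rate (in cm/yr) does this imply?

1.84 cm/yr

dip-slip = throw / sin(dip) = 4.59 m / sin(51°) = 5.906 m
rate = 5.906 m / 321 years = 0.0184 m/yr = 1.84 cm/yr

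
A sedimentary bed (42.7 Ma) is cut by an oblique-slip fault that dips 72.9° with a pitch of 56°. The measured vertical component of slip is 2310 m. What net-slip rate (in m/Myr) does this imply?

dip-slip = throw / sin(dip) = 2310 / sin(72.9°) = 2417 m
net slip = dip-slip / sin(rake) = 2417 / sin(56°) = 2915 m
rate = 2915 m / 42.7 Ma = 0.0000683 m/yr = 68.3 m/Myr

68.3 m/Myr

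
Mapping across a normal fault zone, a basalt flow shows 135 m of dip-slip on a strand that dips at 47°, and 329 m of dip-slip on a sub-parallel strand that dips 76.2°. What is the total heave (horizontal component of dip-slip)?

171 m

heave_A = 135 × cos(47°) = 92.07 m
heave_B = 329 × cos(76.2°) = 78.48 m
total = 92.07 + 78.48 = 171 m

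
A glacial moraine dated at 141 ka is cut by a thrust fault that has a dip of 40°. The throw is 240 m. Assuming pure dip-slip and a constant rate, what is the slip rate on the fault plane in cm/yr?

dip-slip = throw / sin(dip) = 240 m / sin(40°) = 373.4 m
rate = 373.4 m / 141 ka = 0.00265 m/yr = 0.265 cm/yr

0.265 cm/yr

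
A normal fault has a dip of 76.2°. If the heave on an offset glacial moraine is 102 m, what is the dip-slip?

428 m

dip-slip = heave / cos(dip) = 102 / cos(76.2°) = 428 m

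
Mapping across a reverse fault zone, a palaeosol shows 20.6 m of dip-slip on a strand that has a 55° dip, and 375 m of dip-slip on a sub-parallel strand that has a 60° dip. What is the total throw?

throw_A = 20.6 × sin(55°) = 16.87 m
throw_B = 375 × sin(60°) = 324.8 m
total = 16.87 + 324.8 = 342 m

342 m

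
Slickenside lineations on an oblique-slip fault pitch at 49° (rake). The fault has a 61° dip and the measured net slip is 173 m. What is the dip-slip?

131 m

dip-slip = net slip × sin(rake) = 173 m × sin(49°) = 131 m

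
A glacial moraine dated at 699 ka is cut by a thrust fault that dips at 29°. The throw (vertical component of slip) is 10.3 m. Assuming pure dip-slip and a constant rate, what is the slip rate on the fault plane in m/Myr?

dip-slip = throw / sin(dip) = 10.3 m / sin(29°) = 21.25 m
rate = 21.25 m / 699 ka = 0.0000304 m/yr = 30.4 m/Myr

30.4 m/Myr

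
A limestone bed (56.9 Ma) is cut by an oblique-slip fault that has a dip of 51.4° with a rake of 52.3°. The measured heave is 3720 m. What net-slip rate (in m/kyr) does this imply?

dip-slip = heave / cos(dip) = 3720 / cos(51.4°) = 5963 m
net slip = dip-slip / sin(rake) = 5963 / sin(52.3°) = 7536 m
rate = 7536 m / 56.9 Ma = 0.000132 m/yr = 0.132 m/kyr

0.132 m/kyr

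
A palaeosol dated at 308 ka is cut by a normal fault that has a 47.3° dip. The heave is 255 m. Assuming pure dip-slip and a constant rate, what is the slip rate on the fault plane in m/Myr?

dip-slip = heave / cos(dip) = 255 m / cos(47.3°) = 376 m
rate = 376 m / 308 ka = 0.00122 m/yr = 1220 m/Myr

1220 m/Myr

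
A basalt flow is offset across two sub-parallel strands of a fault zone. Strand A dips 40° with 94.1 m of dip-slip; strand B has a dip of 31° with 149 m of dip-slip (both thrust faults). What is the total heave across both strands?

heave_A = 94.1 × cos(40°) = 72.08 m
heave_B = 149 × cos(31°) = 127.7 m
total = 72.08 + 127.7 = 200 m

200 m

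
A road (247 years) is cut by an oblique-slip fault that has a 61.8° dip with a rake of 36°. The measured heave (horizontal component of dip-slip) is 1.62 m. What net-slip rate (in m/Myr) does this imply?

dip-slip = heave / cos(dip) = 1.62 / cos(61.8°) = 3.428 m
net slip = dip-slip / sin(rake) = 3.428 / sin(36°) = 5.832 m
rate = 5.832 m / 247 years = 0.0236 m/yr = 23600 m/Myr

23600 m/Myr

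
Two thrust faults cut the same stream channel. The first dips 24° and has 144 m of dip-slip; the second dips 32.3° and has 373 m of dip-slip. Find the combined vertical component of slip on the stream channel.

258 m

throw_A = 144 × sin(24°) = 58.57 m
throw_B = 373 × sin(32.3°) = 199.3 m
total = 58.57 + 199.3 = 258 m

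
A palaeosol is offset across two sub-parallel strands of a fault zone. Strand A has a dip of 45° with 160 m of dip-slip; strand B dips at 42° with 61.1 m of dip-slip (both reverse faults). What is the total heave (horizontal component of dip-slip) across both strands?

159 m

heave_A = 160 × cos(45°) = 113.1 m
heave_B = 61.1 × cos(42°) = 45.41 m
total = 113.1 + 45.41 = 159 m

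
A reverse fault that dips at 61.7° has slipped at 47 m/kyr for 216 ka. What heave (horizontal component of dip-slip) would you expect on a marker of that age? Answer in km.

dip-slip = rate × time = 47 m/kyr × 216 ka = 10150 m
heave = dip-slip × cos(dip) = 10150 × cos(61.7°) = 4810 m = 4.81 km

4.81 km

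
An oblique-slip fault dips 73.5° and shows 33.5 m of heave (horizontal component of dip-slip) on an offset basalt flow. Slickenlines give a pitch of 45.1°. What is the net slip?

167 m

dip-slip = heave / cos(dip) = 33.5 / cos(73.5°) = 118 m
net slip = dip-slip / sin(rake) = 118 / sin(45.1°) = 167 m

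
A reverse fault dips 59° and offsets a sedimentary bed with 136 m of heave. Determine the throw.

226 m

throw = heave × tan(dip) = 136 × tan(59°) = 226 m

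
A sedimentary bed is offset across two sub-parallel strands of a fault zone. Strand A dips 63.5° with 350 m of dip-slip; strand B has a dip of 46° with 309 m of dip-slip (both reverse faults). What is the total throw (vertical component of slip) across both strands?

throw_A = 350 × sin(63.5°) = 313.2 m
throw_B = 309 × sin(46°) = 222.3 m
total = 313.2 + 222.3 = 536 m

536 m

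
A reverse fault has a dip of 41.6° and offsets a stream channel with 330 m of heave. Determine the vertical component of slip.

throw = heave × tan(dip) = 330 × tan(41.6°) = 293 m

293 m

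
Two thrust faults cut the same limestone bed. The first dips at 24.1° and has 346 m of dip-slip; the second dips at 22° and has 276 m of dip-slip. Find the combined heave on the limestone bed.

heave_A = 346 × cos(24.1°) = 315.8 m
heave_B = 276 × cos(22°) = 255.9 m
total = 315.8 + 255.9 = 572 m

572 m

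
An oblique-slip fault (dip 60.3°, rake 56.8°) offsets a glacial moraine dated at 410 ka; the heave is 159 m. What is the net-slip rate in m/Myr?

935 m/Myr

dip-slip = heave / cos(dip) = 159 / cos(60.3°) = 320.9 m
net slip = dip-slip / sin(rake) = 320.9 / sin(56.8°) = 383.5 m
rate = 383.5 m / 410 ka = 0.000935 m/yr = 935 m/Myr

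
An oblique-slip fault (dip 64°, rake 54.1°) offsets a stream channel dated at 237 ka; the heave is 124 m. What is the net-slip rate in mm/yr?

dip-slip = heave / cos(dip) = 124 / cos(64°) = 282.9 m
net slip = dip-slip / sin(rake) = 282.9 / sin(54.1°) = 349.2 m
rate = 349.2 m / 237 ka = 0.00147 m/yr = 1.47 mm/yr

1.47 mm/yr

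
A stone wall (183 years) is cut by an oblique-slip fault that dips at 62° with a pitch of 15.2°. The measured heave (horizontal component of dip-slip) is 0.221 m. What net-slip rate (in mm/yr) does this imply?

9.81 mm/yr

dip-slip = heave / cos(dip) = 0.221 / cos(62°) = 0.4707 m
net slip = dip-slip / sin(rake) = 0.4707 / sin(15.2°) = 1.795 m
rate = 1.795 m / 183 years = 0.00981 m/yr = 9.81 mm/yr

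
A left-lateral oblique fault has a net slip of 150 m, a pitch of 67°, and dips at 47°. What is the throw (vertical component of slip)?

dip-slip = net slip × sin(rake) = 150 m × sin(67°) = 138.1 m
throw = dip-slip × sin(dip) = 138.1 × sin(47°) = 101 m

101 m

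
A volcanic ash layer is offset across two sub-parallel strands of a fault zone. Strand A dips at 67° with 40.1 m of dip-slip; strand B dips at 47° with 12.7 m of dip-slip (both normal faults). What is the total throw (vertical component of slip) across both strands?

46.2 m

throw_A = 40.1 × sin(67°) = 36.91 m
throw_B = 12.7 × sin(47°) = 9.288 m
total = 36.91 + 9.288 = 46.2 m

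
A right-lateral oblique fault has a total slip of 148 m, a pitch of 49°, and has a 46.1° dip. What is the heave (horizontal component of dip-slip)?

77.5 m

dip-slip = net slip × sin(rake) = 148 m × sin(49°) = 111.7 m
heave = dip-slip × cos(dip) = 111.7 × cos(46.1°) = 77.5 m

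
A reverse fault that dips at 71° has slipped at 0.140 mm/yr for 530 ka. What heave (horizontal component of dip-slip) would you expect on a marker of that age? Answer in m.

dip-slip = rate × time = 0.140 mm/yr × 530 ka = 74.20 m
heave = dip-slip × cos(dip) = 74.20 × cos(71°) = 24.2 m

24.2 m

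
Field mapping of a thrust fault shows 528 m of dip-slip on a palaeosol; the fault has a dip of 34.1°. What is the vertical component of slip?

throw = dip-slip × sin(dip) = 528 m × sin(34.1°) = 296 m

296 m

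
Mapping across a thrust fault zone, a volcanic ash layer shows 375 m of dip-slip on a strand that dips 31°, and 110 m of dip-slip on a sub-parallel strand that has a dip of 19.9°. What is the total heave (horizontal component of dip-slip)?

425 m

heave_A = 375 × cos(31°) = 321.4 m
heave_B = 110 × cos(19.9°) = 103.4 m
total = 321.4 + 103.4 = 425 m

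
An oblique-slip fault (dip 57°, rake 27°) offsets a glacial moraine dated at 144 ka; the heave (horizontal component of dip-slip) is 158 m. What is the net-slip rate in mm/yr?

4.44 mm/yr

dip-slip = heave / cos(dip) = 158 / cos(57°) = 290.1 m
net slip = dip-slip / sin(rake) = 290.1 / sin(27°) = 639 m
rate = 639 m / 144 ka = 0.00444 m/yr = 4.44 mm/yr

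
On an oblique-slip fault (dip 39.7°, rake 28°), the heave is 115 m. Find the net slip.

318 m

dip-slip = heave / cos(dip) = 115 / cos(39.7°) = 149.5 m
net slip = dip-slip / sin(rake) = 149.5 / sin(28°) = 318 m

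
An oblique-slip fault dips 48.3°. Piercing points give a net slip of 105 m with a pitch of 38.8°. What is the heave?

dip-slip = net slip × sin(rake) = 105 m × sin(38.8°) = 65.79 m
heave = dip-slip × cos(dip) = 65.79 × cos(48.3°) = 43.8 m

43.8 m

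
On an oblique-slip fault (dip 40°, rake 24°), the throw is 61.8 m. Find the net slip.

236 m

dip-slip = throw / sin(dip) = 61.8 / sin(40°) = 96.14 m
net slip = dip-slip / sin(rake) = 96.14 / sin(24°) = 236 m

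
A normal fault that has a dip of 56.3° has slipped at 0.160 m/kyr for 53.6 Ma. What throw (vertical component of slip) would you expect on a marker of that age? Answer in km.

7.13 km

dip-slip = rate × time = 0.160 m/kyr × 53.6 Ma = 8576 m
throw = dip-slip × sin(dip) = 8576 × sin(56.3°) = 7130 m = 7.13 km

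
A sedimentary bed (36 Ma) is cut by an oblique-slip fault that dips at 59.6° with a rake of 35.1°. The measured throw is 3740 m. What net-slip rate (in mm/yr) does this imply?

0.209 mm/yr

dip-slip = throw / sin(dip) = 3740 / sin(59.6°) = 4336 m
net slip = dip-slip / sin(rake) = 4336 / sin(35.1°) = 7541 m
rate = 7541 m / 36 Ma = 0.000209 m/yr = 0.209 mm/yr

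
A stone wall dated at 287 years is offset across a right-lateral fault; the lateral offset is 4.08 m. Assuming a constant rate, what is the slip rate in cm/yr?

1.42 cm/yr

rate = 4.08 m / 287 years = 0.0142 m/yr = 1.42 cm/yr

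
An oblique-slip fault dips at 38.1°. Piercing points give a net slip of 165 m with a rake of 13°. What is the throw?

dip-slip = net slip × sin(rake) = 165 m × sin(13°) = 37.12 m
throw = dip-slip × sin(dip) = 37.12 × sin(38.1°) = 22.9 m

22.9 m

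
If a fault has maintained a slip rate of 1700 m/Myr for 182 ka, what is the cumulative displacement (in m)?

309 m

slip = rate × time = 1700 m/Myr × 182 ka = 309 m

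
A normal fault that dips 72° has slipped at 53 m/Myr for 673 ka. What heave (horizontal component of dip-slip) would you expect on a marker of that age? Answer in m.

11 m

dip-slip = rate × time = 53 m/Myr × 673 ka = 35.67 m
heave = dip-slip × cos(dip) = 35.67 × cos(72°) = 11 m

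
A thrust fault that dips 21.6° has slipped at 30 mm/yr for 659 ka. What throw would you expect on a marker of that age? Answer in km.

dip-slip = rate × time = 30 mm/yr × 659 ka = 19770 m
throw = dip-slip × sin(dip) = 19770 × sin(21.6°) = 7280 m = 7.28 km

7.28 km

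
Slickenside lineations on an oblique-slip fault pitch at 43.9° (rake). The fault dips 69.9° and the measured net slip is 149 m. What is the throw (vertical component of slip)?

dip-slip = net slip × sin(rake) = 149 m × sin(43.9°) = 103.3 m
throw = dip-slip × sin(dip) = 103.3 × sin(69.9°) = 97 m

97 m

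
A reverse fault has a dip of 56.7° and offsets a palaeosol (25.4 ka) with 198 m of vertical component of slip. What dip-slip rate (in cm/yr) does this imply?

dip-slip = throw / sin(dip) = 198 m / sin(56.7°) = 236.9 m
rate = 236.9 m / 25.4 ka = 0.00933 m/yr = 0.933 cm/yr

0.933 cm/yr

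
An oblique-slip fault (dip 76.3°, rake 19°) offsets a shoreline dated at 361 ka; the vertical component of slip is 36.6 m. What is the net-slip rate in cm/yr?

dip-slip = throw / sin(dip) = 36.6 / sin(76.3°) = 37.67 m
net slip = dip-slip / sin(rake) = 37.67 / sin(19°) = 115.7 m
rate = 115.7 m / 361 ka = 0.000321 m/yr = 0.0321 cm/yr

0.0321 cm/yr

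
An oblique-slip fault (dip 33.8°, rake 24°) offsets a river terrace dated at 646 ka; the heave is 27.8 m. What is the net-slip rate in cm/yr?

dip-slip = heave / cos(dip) = 27.8 / cos(33.8°) = 33.45 m
net slip = dip-slip / sin(rake) = 33.45 / sin(24°) = 82.25 m
rate = 82.25 m / 646 ka = 0.000127 m/yr = 0.0127 cm/yr

0.0127 cm/yr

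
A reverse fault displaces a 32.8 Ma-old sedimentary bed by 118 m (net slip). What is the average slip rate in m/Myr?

rate = 118 m / 32.8 Ma = 0.00000360 m/yr = 3.60 m/Myr

3.60 m/Myr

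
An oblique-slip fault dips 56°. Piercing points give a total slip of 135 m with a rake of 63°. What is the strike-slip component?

61.3 m

strike-slip = net slip × cos(rake) = 135 m × cos(63°) = 61.3 m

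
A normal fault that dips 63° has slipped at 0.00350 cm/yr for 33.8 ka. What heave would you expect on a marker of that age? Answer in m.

dip-slip = rate × time = 0.00350 cm/yr × 33.8 ka = 1.183 m
heave = dip-slip × cos(dip) = 1.183 × cos(63°) = 0.537 m

0.537 m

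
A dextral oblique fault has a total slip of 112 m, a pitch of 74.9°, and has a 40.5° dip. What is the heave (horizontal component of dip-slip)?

dip-slip = net slip × sin(rake) = 112 m × sin(74.9°) = 108.1 m
heave = dip-slip × cos(dip) = 108.1 × cos(40.5°) = 82.2 m

82.2 m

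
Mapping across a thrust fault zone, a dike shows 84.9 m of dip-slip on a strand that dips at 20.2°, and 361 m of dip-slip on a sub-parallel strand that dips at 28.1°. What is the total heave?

398 m

heave_A = 84.9 × cos(20.2°) = 79.68 m
heave_B = 361 × cos(28.1°) = 318.4 m
total = 79.68 + 318.4 = 398 m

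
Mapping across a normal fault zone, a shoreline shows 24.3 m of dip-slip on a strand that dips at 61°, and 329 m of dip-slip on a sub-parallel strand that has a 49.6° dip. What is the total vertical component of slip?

throw_A = 24.3 × sin(61°) = 21.25 m
throw_B = 329 × sin(49.6°) = 250.5 m
total = 21.25 + 250.5 = 272 m

272 m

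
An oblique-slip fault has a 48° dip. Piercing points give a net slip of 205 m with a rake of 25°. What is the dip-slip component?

dip-slip = net slip × sin(rake) = 205 m × sin(25°) = 86.6 m

86.6 m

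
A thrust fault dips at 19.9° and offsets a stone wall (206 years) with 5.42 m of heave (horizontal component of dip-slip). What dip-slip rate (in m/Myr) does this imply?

28000 m/Myr

dip-slip = heave / cos(dip) = 5.42 m / cos(19.9°) = 5.764 m
rate = 5.764 m / 206 years = 0.0280 m/yr = 28000 m/Myr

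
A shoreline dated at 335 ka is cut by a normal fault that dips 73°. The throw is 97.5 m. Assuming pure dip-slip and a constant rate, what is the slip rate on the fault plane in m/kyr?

0.304 m/kyr

dip-slip = throw / sin(dip) = 97.5 m / sin(73°) = 102 m
rate = 102 m / 335 ka = 0.000304 m/yr = 0.304 m/kyr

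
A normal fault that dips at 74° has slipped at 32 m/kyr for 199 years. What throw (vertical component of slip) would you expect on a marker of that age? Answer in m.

6.12 m

dip-slip = rate × time = 32 m/kyr × 199 years = 6.368 m
throw = dip-slip × sin(dip) = 6.368 × sin(74°) = 6.12 m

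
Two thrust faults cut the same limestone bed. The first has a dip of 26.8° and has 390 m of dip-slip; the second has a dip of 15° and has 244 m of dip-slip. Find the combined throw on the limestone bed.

throw_A = 390 × sin(26.8°) = 175.8 m
throw_B = 244 × sin(15°) = 63.15 m
total = 175.8 + 63.15 = 239 m

239 m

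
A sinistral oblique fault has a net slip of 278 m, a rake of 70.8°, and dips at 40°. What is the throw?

169 m

dip-slip = net slip × sin(rake) = 278 m × sin(70.8°) = 262.5 m
throw = dip-slip × sin(dip) = 262.5 × sin(40°) = 169 m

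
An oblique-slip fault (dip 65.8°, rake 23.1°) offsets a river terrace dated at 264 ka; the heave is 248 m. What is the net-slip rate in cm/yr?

dip-slip = heave / cos(dip) = 248 / cos(65.8°) = 605 m
net slip = dip-slip / sin(rake) = 605 / sin(23.1°) = 1542 m
rate = 1542 m / 264 ka = 0.00584 m/yr = 0.584 cm/yr

0.584 cm/yr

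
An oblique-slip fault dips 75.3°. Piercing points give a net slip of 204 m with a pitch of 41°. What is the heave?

34 m

dip-slip = net slip × sin(rake) = 204 m × sin(41°) = 133.8 m
heave = dip-slip × cos(dip) = 133.8 × cos(75.3°) = 34 m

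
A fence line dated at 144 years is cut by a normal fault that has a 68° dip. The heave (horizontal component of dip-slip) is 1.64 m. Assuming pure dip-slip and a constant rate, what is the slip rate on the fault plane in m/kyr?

30.4 m/kyr

dip-slip = heave / cos(dip) = 1.64 m / cos(68°) = 4.378 m
rate = 4.378 m / 144 years = 0.0304 m/yr = 30.4 m/kyr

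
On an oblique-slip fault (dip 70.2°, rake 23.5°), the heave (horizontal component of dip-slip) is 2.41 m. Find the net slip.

17.8 m

dip-slip = heave / cos(dip) = 2.41 / cos(70.2°) = 7.115 m
net slip = dip-slip / sin(rake) = 7.115 / sin(23.5°) = 17.8 m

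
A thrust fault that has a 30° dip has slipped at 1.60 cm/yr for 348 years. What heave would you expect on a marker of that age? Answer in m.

4.82 m

dip-slip = rate × time = 1.60 cm/yr × 348 years = 5.568 m
heave = dip-slip × cos(dip) = 5.568 × cos(30°) = 4.82 m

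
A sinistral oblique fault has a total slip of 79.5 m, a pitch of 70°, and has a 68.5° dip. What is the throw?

69.5 m

dip-slip = net slip × sin(rake) = 79.5 m × sin(70°) = 74.71 m
throw = dip-slip × sin(dip) = 74.71 × sin(68.5°) = 69.5 m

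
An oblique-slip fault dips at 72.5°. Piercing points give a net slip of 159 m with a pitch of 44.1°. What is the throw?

dip-slip = net slip × sin(rake) = 159 m × sin(44.1°) = 110.7 m
throw = dip-slip × sin(dip) = 110.7 × sin(72.5°) = 106 m

106 m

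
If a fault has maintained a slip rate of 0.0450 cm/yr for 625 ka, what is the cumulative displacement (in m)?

281 m

slip = rate × time = 0.0450 cm/yr × 625 ka = 281 m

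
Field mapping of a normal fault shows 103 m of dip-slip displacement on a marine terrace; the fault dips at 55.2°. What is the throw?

84.6 m

throw = dip-slip × sin(dip) = 103 m × sin(55.2°) = 84.6 m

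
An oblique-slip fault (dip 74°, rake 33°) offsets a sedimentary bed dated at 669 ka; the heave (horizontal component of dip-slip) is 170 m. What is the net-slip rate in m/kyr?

dip-slip = heave / cos(dip) = 170 / cos(74°) = 616.8 m
net slip = dip-slip / sin(rake) = 616.8 / sin(33°) = 1132 m
rate = 1132 m / 669 ka = 0.00169 m/yr = 1.69 m/kyr

1.69 m/kyr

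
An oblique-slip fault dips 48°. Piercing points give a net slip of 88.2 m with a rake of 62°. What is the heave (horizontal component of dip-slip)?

52.1 m

dip-slip = net slip × sin(rake) = 88.2 m × sin(62°) = 77.88 m
heave = dip-slip × cos(dip) = 77.88 × cos(48°) = 52.1 m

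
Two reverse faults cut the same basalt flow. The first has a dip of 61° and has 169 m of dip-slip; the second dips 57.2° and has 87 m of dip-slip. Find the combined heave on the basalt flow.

heave_A = 169 × cos(61°) = 81.93 m
heave_B = 87 × cos(57.2°) = 47.13 m
total = 81.93 + 47.13 = 129 m

129 m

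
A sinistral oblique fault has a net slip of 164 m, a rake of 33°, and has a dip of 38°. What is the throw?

dip-slip = net slip × sin(rake) = 164 m × sin(33°) = 89.32 m
throw = dip-slip × sin(dip) = 89.32 × sin(38°) = 55 m

55 m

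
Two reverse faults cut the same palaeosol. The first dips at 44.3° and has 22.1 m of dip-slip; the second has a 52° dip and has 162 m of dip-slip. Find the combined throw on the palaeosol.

143 m

throw_A = 22.1 × sin(44.3°) = 15.43 m
throw_B = 162 × sin(52°) = 127.7 m
total = 15.43 + 127.7 = 143 m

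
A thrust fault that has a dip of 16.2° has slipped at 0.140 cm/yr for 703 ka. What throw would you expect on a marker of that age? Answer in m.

275 m

dip-slip = rate × time = 0.140 cm/yr × 703 ka = 984.2 m
throw = dip-slip × sin(dip) = 984.2 × sin(16.2°) = 275 m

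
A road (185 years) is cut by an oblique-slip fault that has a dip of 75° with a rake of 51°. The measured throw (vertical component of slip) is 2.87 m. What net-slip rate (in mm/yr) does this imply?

dip-slip = throw / sin(dip) = 2.87 / sin(75°) = 2.971 m
net slip = dip-slip / sin(rake) = 2.971 / sin(51°) = 3.823 m
rate = 3.823 m / 185 years = 0.0207 m/yr = 20.7 mm/yr

20.7 mm/yr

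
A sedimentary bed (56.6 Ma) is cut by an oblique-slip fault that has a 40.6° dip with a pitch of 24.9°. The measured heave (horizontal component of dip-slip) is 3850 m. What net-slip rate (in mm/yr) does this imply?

0.213 mm/yr

dip-slip = heave / cos(dip) = 3850 / cos(40.6°) = 5071 m
net slip = dip-slip / sin(rake) = 5071 / sin(24.9°) = 12040 m
rate = 12040 m / 56.6 Ma = 0.000213 m/yr = 0.213 mm/yr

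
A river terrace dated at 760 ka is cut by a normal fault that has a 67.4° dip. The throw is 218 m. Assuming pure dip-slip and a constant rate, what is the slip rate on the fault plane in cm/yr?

dip-slip = throw / sin(dip) = 218 m / sin(67.4°) = 236.1 m
rate = 236.1 m / 760 ka = 0.000311 m/yr = 0.0311 cm/yr

0.0311 cm/yr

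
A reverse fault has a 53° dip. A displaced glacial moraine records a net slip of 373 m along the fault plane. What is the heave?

heave = dip-slip × cos(dip) = 373 m × cos(53°) = 224 m

224 m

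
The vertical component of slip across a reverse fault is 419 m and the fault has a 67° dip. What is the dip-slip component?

455 m

dip-slip = throw / sin(dip) = 419 / sin(67°) = 455 m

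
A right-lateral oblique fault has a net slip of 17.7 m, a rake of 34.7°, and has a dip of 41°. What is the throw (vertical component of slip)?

dip-slip = net slip × sin(rake) = 17.7 m × sin(34.7°) = 10.08 m
throw = dip-slip × sin(dip) = 10.08 × sin(41°) = 6.61 m

6.61 m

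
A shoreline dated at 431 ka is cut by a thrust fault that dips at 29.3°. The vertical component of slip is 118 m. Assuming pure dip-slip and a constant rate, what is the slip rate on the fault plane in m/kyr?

dip-slip = throw / sin(dip) = 118 m / sin(29.3°) = 241.1 m
rate = 241.1 m / 431 ka = 0.000559 m/yr = 0.559 m/kyr

0.559 m/kyr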